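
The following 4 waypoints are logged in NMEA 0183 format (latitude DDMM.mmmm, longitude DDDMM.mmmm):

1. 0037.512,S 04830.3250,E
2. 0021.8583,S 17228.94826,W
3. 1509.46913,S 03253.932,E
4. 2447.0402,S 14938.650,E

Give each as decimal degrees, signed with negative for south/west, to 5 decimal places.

1. -0.62520, 48.50542
2. -0.36431, -172.48247
3. -15.15782, 32.89887
4. -24.78400, 149.64417

Point 1:
  φ: split at 2 digits → 00° and 37.512′; 0 + 37.512/60 = 0.625200
  S → negative
  Lon: degrees = first 3 digits = 48, minutes = 30.325; 48 + 30.325/60 = 48.505417
  E ⇒ keep positive
Point 2:
  Lat: split at 2 digits → 00° and 21.8583′; 0 + 21.8583/60 = 0.364305
  hemisphere S, so the sign is −
  λ: split at 3 digits → 172° and 28.94826′; 172 + 28.94826/60 = 172.482471
  hemisphere W, so the sign is −
Point 3:
  Latitude: degrees = first 2 digits = 15, minutes = 9.46913; 15 + 9.46913/60 = 15.157819
  S → negative
  λ: split at 3 digits → 032° and 53.932′; 32 + 53.932/60 = 32.898867
  E → positive
Point 4:
  Latitude: split at 2 digits → 24° and 47.0402′; 24 + 47.0402/60 = 24.784003
  S ⇒ negate
  Longitude: split at 3 digits → 149° and 38.65′; 149 + 38.65/60 = 149.644167
  E ⇒ keep positive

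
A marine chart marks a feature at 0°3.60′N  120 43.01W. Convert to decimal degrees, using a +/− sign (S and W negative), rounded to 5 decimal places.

0.06000, -120.71683

φ: 3.6′ = 0.060000°; total 0.060000
N ⇒ keep positive
λ: 43.01′ = 0.716833°; total 120.716833
hemisphere W, so the sign is −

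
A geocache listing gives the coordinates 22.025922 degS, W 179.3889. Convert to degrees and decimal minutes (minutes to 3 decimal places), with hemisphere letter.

22° 1.555′ S, 179° 23.334′ W

Latitude: fractional part 0.025922 → 1.55532 minutes
Lon: 179° + 0.388900 × 60 = 179° 23.33400′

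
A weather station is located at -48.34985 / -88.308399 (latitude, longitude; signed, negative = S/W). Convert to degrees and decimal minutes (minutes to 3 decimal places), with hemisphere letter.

48° 20.991′ S, 88° 18.504′ W

Latitude is negative → S; |value| = 48.349850
Lat: 48° + 0.349850 × 60 = 48° 20.99100′
Longitude is negative → W; |value| = 88.308399
Longitude: 88° + 0.308399 × 60 = 88° 18.50394′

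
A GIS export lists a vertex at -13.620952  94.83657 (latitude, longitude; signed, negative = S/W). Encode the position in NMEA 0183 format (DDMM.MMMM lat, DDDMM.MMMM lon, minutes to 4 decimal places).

1337.2571,S / 09450.1942,E

Latitude is negative → S; |value| = 13.620952
Latitude: 13° + 0.620952 × 60 = 13° 37.257120′
Lon: minutes = (94.836570 − 94) × 60 = 50.194200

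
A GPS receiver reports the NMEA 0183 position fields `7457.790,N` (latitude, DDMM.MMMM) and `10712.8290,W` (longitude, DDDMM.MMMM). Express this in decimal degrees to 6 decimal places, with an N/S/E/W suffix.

φ: degrees = first 2 digits = 74, minutes = 57.79; 74 + 57.79/60 = 74.9631667
Longitude: degrees = first 3 digits = 107, minutes = 12.829; 107 + 12.829/60 = 107.2138167

74.963167° N, 107.213817° W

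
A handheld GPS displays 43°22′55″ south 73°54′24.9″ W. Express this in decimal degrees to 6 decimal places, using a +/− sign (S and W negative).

-43.381944, -73.906917

φ: 43° + 22/60 + 55/3600 = 43 + 0.366667 + 0.015278 = 43.3819444
hemisphere S, so the sign is −
Lon: 73° + 54/60 + 24.9/3600 = 73 + 0.900000 + 0.006917 = 73.9069167
W → negative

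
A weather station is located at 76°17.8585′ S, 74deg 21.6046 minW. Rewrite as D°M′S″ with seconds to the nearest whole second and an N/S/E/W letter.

φ: 17.85850′ → 17′ and 0.85850 × 60 = 51.51″
Longitude: fractional minutes 0.60460 × 60 = 36.28″

76°17′52″ S, 74°21′36″ W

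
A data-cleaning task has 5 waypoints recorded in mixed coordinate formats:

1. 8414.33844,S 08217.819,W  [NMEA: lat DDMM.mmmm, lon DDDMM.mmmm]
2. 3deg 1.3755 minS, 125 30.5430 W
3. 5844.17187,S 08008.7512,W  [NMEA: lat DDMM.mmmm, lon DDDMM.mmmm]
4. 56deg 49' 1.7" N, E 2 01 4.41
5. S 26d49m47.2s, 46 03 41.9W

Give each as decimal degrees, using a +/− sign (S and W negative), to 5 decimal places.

1. -84.23897, -82.29698
2. -3.02293, -125.50905
3. -58.73620, -80.14585
4. 56.81714, 2.01789
5. -26.82978, -46.06164

Point 1:
  Latitude: degrees = first 2 digits = 84, minutes = 14.33844; 84 + 14.33844/60 = 84.238974
  hemisphere S, so the sign is −
  Longitude: split at 3 digits → 082° and 17.819′; 82 + 17.819/60 = 82.296983
  W ⇒ negate
Point 2:
  Lat: 3 + 1.3755/60 = 3.022925
  S ⇒ negate
  λ: 30.543′ = 0.509050°; total 125.509050
  W → negative
Point 3:
  Lat: split at 2 digits → 58° and 44.17187′; 58 + 44.17187/60 = 58.736198
  S → negative
  λ: degrees = first 3 digits = 80, minutes = 8.7512; 80 + 8.7512/60 = 80.145853
  W → negative
Point 4:
  Latitude: 56° + 49/60 + 1.7/3600 = 56 + 0.816667 + 0.000472 = 56.817139
  N ⇒ keep positive
  λ: 2° + 1/60 + 4.41/3600 = 2 + 0.016667 + 0.001225 = 2.017892
  E ⇒ keep positive
Point 5:
  φ: 49′ + 47.2″ = 49.78667′; 26 + 49.78667/60 = 26.829778
  hemisphere S, so the sign is −
  λ: 3′ + 41.9″ = 3.69833′; 46 + 3.69833/60 = 46.061639
  W → negative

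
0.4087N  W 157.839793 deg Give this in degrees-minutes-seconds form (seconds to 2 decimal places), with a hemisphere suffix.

Latitude: 0.408700 × 60 = 24.52200′ → 24′, remainder × 60 = 31.3200″
Longitude: 0.839793° → 50.38758′; 0.38758 × 60 = 23.2548″

0°24′31.32″ N, 157°50′23.25″ W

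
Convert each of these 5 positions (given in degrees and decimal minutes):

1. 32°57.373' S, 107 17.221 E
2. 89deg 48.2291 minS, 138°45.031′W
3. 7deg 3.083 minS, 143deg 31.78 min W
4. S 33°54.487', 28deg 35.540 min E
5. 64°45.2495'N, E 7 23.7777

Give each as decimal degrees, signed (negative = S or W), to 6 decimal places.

1. -32.956217, 107.287017
2. -89.803818, -138.750517
3. -7.051383, -143.529667
4. -33.908117, 28.592333
5. 64.754158, 7.396295

Point 1:
  φ: 57.373′ = 0.956217°; total 32.9562167
  S → negative
  Longitude: 17.221′ = 0.287017°; total 107.2870167
  E → positive
Point 2:
  φ: 48.2291′ = 0.803818°; total 89.8038183
  S ⇒ negate
  Longitude: 45.031′ = 0.750517°; total 138.7505167
  hemisphere W, so the sign is −
Point 3:
  Latitude: 3.083′ = 0.051383°; total 7.0513833
  S ⇒ negate
  λ: 143 + 31.78/60 = 143.5296667
  W → negative
Point 4:
  Latitude: 54.487′ = 0.908117°; total 33.9081167
  S ⇒ negate
  Lon: 28 + 35.54/60 = 28.5923333
  E ⇒ keep positive
Point 5:
  Latitude: 45.2495′ = 0.754158°; total 64.7541583
  N ⇒ keep positive
  Longitude: 23.7777′ = 0.396295°; total 7.3962950
  E ⇒ keep positive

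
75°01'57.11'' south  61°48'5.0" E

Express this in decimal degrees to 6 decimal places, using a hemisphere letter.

75.032531° S, 61.801389° E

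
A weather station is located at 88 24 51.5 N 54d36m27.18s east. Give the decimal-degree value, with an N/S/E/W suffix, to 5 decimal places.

φ: 88 + 24/60 + 51.5/3600 = 88.414306
Lon: 36′ + 27.18″ = 36.45300′; 54 + 36.45300/60 = 54.607550

88.41431° N, 54.60755° E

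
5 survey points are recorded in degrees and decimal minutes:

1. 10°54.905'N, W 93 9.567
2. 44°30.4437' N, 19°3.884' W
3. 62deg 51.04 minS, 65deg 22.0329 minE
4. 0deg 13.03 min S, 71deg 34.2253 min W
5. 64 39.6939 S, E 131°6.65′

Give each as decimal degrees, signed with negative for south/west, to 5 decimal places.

Point 1:
  φ: 54.905′ = 0.915083°; total 10.915083
  N → positive
  λ: 93 + 9.567/60 = 93.159450
  W ⇒ negate
Point 2:
  Latitude: 30.4437′ = 0.507395°; total 44.507395
  N → positive
  λ: 3.884′ = 0.064733°; total 19.064733
  W ⇒ negate
Point 3:
  Latitude: 51.04′ = 0.850667°; total 62.850667
  S → negative
  λ: 22.0329′ = 0.367215°; total 65.367215
  E → positive
Point 4:
  Lat: 0 + 13.03/60 = 0.217167
  S ⇒ negate
  λ: 34.2253′ = 0.570422°; total 71.570422
  W ⇒ negate
Point 5:
  Lat: 64 + 39.6939/60 = 64.661565
  S → negative
  Lon: 6.65′ = 0.110833°; total 131.110833
  E → positive

1. 10.91508, -93.15945
2. 44.50740, -19.06473
3. -62.85067, 65.36722
4. -0.21717, -71.57042
5. -64.66157, 131.11083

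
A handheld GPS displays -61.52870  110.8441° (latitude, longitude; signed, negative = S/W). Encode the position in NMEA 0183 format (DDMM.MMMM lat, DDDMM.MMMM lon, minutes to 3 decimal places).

6131.722,S / 11050.646,E

Latitude is negative → S; |value| = 61.528700
Lat: fractional part 0.528700 → 31.72200 minutes
λ: minutes = (110.844100 − 110) × 60 = 50.64600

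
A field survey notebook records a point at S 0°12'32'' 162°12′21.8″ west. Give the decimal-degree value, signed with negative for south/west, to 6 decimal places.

-0.208889, -162.206056

φ: 12′ + 32″ = 12.53333′; 0 + 12.53333/60 = 0.2088889
S → negative
Lon: 12′ + 21.8″ = 12.36333′; 162 + 12.36333/60 = 162.2060556
hemisphere W, so the sign is −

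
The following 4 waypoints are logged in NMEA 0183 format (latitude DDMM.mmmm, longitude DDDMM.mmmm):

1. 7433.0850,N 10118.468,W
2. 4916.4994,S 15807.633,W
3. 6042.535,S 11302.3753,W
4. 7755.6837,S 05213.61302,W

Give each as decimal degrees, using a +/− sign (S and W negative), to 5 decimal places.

Point 1:
  φ: split at 2 digits → 74° and 33.085′; 74 + 33.085/60 = 74.551417
  N → positive
  Longitude: degrees = first 3 digits = 101, minutes = 18.468; 101 + 18.468/60 = 101.307800
  W → negative
Point 2:
  Lat: split at 2 digits → 49° and 16.4994′; 49 + 16.4994/60 = 49.274990
  S → negative
  Longitude: degrees = first 3 digits = 158, minutes = 7.633; 158 + 7.633/60 = 158.127217
  W → negative
Point 3:
  Lat: split at 2 digits → 60° and 42.535′; 60 + 42.535/60 = 60.708917
  hemisphere S, so the sign is −
  Lon: split at 3 digits → 113° and 2.3753′; 113 + 2.3753/60 = 113.039588
  W → negative
Point 4:
  Latitude: degrees = first 2 digits = 77, minutes = 55.6837; 77 + 55.6837/60 = 77.928062
  S ⇒ negate
  λ: split at 3 digits → 052° and 13.61302′; 52 + 13.61302/60 = 52.226884
  W → negative

1. 74.55142, -101.30780
2. -49.27499, -158.12722
3. -60.70892, -113.03959
4. -77.92806, -52.22688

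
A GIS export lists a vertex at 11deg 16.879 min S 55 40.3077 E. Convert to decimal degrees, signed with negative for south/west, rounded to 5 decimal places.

-11.28132, 55.67180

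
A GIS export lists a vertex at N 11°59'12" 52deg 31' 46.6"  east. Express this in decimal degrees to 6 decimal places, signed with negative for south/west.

Latitude: 11 + 59/60 + 12/3600 = 11.9866667
N ⇒ keep positive
λ: 31′ + 46.6″ = 31.77667′; 52 + 31.77667/60 = 52.5296111
E → positive

11.986667, 52.529611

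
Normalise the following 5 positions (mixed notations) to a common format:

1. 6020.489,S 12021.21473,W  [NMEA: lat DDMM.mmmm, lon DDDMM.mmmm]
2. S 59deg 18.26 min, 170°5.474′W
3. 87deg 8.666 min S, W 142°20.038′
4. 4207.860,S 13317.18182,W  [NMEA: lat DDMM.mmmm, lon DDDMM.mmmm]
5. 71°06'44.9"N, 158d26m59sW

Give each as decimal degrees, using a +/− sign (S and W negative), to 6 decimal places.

Point 1:
  φ: split at 2 digits → 60° and 20.489′; 60 + 20.489/60 = 60.3414833
  hemisphere S, so the sign is −
  Longitude: degrees = first 3 digits = 120, minutes = 21.21473; 120 + 21.21473/60 = 120.3535788
  hemisphere W, so the sign is −
Point 2:
  Latitude: 18.26′ = 0.304333°; total 59.3043333
  S ⇒ negate
  λ: 170 + 5.474/60 = 170.0912333
  hemisphere W, so the sign is −
Point 3:
  Lat: 8.666′ = 0.144433°; total 87.1444333
  S → negative
  λ: 20.038′ = 0.333967°; total 142.3339667
  hemisphere W, so the sign is −
Point 4:
  Lat: split at 2 digits → 42° and 7.86′; 42 + 7.86/60 = 42.1310000
  hemisphere S, so the sign is −
  Lon: split at 3 digits → 133° and 17.18182′; 133 + 17.18182/60 = 133.2863637
  W → negative
Point 5:
  Lat: 6′ + 44.9″ = 6.74833′; 71 + 6.74833/60 = 71.1124722
  N → positive
  Longitude: 158° + 26/60 + 59/3600 = 158 + 0.433333 + 0.016389 = 158.4497222
  hemisphere W, so the sign is −

1. -60.341483, -120.353579
2. -59.304333, -170.091233
3. -87.144433, -142.333967
4. -42.131000, -133.286364
5. 71.112472, -158.449722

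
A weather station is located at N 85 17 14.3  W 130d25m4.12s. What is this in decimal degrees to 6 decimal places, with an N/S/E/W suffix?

85.287306° N, 130.417811° W

φ: 85° + 17/60 + 14.3/3600 = 85 + 0.283333 + 0.003972 = 85.2873056
Lon: 130° + 25/60 + 4.12/3600 = 130 + 0.416667 + 0.001144 = 130.4178111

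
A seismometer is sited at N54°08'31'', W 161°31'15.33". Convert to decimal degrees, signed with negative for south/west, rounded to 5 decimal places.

54.14194, -161.52093

Latitude: 8′ + 31″ = 8.51667′; 54 + 8.51667/60 = 54.141944
N → positive
Longitude: 31′ + 15.33″ = 31.25550′; 161 + 31.25550/60 = 161.520925
W ⇒ negate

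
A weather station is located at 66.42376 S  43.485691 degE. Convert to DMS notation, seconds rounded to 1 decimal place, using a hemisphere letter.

φ: 0.423760° → 25.42560′; 0.42560 × 60 = 25.536″
Lon: whole degrees 43; 29.14146′ → 29′ and 8.488″

66°25′25.5″ S, 43°29′8.5″ E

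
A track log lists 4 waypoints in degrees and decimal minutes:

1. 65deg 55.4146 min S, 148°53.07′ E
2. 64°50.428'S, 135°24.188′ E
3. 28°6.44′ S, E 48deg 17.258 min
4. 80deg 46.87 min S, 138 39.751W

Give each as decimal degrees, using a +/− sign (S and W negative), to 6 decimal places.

Point 1:
  Lat: 65 + 55.4146/60 = 65.9235767
  S → negative
  Longitude: 53.07′ = 0.884500°; total 148.8845000
  E → positive
Point 2:
  φ: 64 + 50.428/60 = 64.8404667
  S ⇒ negate
  Longitude: 24.188′ = 0.403133°; total 135.4031333
  E ⇒ keep positive
Point 3:
  Latitude: 6.44′ = 0.107333°; total 28.1073333
  S ⇒ negate
  λ: 17.258′ = 0.287633°; total 48.2876333
  E → positive
Point 4:
  Latitude: 80 + 46.87/60 = 80.7811667
  hemisphere S, so the sign is −
  Longitude: 138 + 39.751/60 = 138.6625167
  W → negative

1. -65.923577, 148.884500
2. -64.840467, 135.403133
3. -28.107333, 48.287633
4. -80.781167, -138.662517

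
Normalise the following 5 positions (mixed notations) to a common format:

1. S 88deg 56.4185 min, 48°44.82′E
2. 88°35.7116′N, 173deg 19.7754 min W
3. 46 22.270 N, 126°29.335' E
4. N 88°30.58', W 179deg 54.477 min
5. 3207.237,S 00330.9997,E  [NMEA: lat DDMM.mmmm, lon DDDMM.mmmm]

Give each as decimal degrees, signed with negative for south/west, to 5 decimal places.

1. -88.94031, 48.74700
2. 88.59519, -173.32959
3. 46.37117, 126.48892
4. 88.50967, -179.90795
5. -32.12062, 3.51666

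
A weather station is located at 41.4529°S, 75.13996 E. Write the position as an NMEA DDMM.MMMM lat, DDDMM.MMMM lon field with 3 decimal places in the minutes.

4127.174,S / 07508.398,E

φ: minutes = (41.452900 − 41) × 60 = 27.17400
Lon: 75° + 0.139960 × 60 = 75° 8.39760′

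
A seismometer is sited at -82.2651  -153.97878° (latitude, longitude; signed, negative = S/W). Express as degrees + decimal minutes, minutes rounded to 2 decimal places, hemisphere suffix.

82° 15.91′ S, 153° 58.73′ W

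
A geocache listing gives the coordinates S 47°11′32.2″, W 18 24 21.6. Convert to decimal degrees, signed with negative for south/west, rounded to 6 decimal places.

-47.192278, -18.406000

Latitude: 11′ + 32.2″ = 11.53667′; 47 + 11.53667/60 = 47.1922778
hemisphere S, so the sign is −
Longitude: 18° + 24/60 + 21.6/3600 = 18 + 0.400000 + 0.006000 = 18.4060000
hemisphere W, so the sign is −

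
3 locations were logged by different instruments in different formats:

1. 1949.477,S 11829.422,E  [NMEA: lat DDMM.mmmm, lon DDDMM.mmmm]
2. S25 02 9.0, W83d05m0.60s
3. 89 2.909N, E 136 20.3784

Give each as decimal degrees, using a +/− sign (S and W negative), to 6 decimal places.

1. -19.824617, 118.490367
2. -25.035833, -83.083500
3. 89.048483, 136.339640

Point 1:
  φ: split at 2 digits → 19° and 49.477′; 19 + 49.477/60 = 19.8246167
  S ⇒ negate
  Lon: split at 3 digits → 118° and 29.422′; 118 + 29.422/60 = 118.4903667
  E ⇒ keep positive
Point 2:
  Lat: 25° + 2/60 + 9/3600 = 25 + 0.033333 + 0.002500 = 25.0358333
  hemisphere S, so the sign is −
  λ: 5′ + 0.6″ = 5.01000′; 83 + 5.01000/60 = 83.0835000
  W → negative
Point 3:
  Lat: 2.909′ = 0.048483°; total 89.0484833
  N ⇒ keep positive
  Longitude: 136 + 20.3784/60 = 136.3396400
  E ⇒ keep positive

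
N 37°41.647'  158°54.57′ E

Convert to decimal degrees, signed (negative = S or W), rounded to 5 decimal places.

37.69412, 158.90950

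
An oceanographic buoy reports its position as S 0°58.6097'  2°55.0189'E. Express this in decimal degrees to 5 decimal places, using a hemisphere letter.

Lat: 0 + 58.6097/60 = 0.976828
Lon: 55.0189′ = 0.916982°; total 2.916982

0.97683° S, 2.91698° E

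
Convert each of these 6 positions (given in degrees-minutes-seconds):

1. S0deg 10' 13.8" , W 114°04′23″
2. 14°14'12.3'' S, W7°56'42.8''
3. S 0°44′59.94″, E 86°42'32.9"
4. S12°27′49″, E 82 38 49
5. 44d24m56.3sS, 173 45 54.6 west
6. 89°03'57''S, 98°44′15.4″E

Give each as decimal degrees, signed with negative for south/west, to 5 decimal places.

Point 1:
  Lat: 0 + 10/60 + 13.8/3600 = 0.170500
  S ⇒ negate
  λ: 114° + 4/60 + 23/3600 = 114 + 0.066667 + 0.006389 = 114.073056
  W ⇒ negate
Point 2:
  Lat: 14′ + 12.3″ = 14.20500′; 14 + 14.20500/60 = 14.236750
  S → negative
  λ: 7 + 56/60 + 42.8/3600 = 7.945222
  W → negative
Point 3:
  Latitude: 0 + 44/60 + 59.94/3600 = 0.749983
  S ⇒ negate
  Lon: 42′ + 32.9″ = 42.54833′; 86 + 42.54833/60 = 86.709139
  E → positive
Point 4:
  Latitude: 12 + 27/60 + 49/3600 = 12.463611
  hemisphere S, so the sign is −
  Longitude: 38′ + 49″ = 38.81667′; 82 + 38.81667/60 = 82.646944
  E → positive
Point 5:
  Latitude: 24′ + 56.3″ = 24.93833′; 44 + 24.93833/60 = 44.415639
  S → negative
  λ: 45′ + 54.6″ = 45.91000′; 173 + 45.91000/60 = 173.765167
  hemisphere W, so the sign is −
Point 6:
  Lat: 89 + 3/60 + 57/3600 = 89.065833
  S → negative
  Longitude: 44′ + 15.4″ = 44.25667′; 98 + 44.25667/60 = 98.737611
  E ⇒ keep positive

1. -0.17050, -114.07306
2. -14.23675, -7.94522
3. -0.74998, 86.70914
4. -12.46361, 82.64694
5. -44.41564, -173.76517
6. -89.06583, 98.73761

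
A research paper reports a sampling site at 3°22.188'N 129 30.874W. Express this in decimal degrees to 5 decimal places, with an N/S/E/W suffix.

3.36980° N, 129.51457° W

Latitude: 22.188′ = 0.369800°; total 3.369800
Longitude: 129 + 30.874/60 = 129.514567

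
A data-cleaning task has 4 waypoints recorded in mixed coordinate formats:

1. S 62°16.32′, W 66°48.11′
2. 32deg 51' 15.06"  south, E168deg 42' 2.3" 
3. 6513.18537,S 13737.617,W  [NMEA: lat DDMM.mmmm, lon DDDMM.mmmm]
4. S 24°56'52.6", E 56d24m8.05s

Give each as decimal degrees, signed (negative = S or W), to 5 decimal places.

Point 1:
  φ: 62 + 16.32/60 = 62.272000
  hemisphere S, so the sign is −
  Lon: 66 + 48.11/60 = 66.801833
  W → negative
Point 2:
  φ: 32 + 51/60 + 15.06/3600 = 32.854183
  S ⇒ negate
  λ: 168° + 42/60 + 2.3/3600 = 168 + 0.700000 + 0.000639 = 168.700639
  E ⇒ keep positive
Point 3:
  φ: split at 2 digits → 65° and 13.18537′; 65 + 13.18537/60 = 65.219756
  hemisphere S, so the sign is −
  λ: split at 3 digits → 137° and 37.617′; 137 + 37.617/60 = 137.626950
  W ⇒ negate
Point 4:
  Latitude: 56′ + 52.6″ = 56.87667′; 24 + 56.87667/60 = 24.947944
  S ⇒ negate
  λ: 24′ + 8.05″ = 24.13417′; 56 + 24.13417/60 = 56.402236
  E → positive

1. -62.27200, -66.80183
2. -32.85418, 168.70064
3. -65.21976, -137.62695
4. -24.94794, 56.40224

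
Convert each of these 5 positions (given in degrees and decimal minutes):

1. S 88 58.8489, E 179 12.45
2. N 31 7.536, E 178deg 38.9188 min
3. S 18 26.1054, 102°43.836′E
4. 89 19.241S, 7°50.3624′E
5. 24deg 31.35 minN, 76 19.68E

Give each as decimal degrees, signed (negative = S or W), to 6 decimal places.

1. -88.980815, 179.207500
2. 31.125600, 178.648647
3. -18.435090, 102.730600
4. -89.320683, 7.839373
5. 24.522500, 76.328000

Point 1:
  φ: 58.8489′ = 0.980815°; total 88.9808150
  S ⇒ negate
  Longitude: 179 + 12.45/60 = 179.2075000
  E → positive
Point 2:
  Latitude: 31 + 7.536/60 = 31.1256000
  N ⇒ keep positive
  Longitude: 38.9188′ = 0.648647°; total 178.6486467
  E ⇒ keep positive
Point 3:
  Latitude: 18 + 26.1054/60 = 18.4350900
  S → negative
  Longitude: 43.836′ = 0.730600°; total 102.7306000
  E → positive
Point 4:
  Latitude: 19.241′ = 0.320683°; total 89.3206833
  S → negative
  Longitude: 7 + 50.3624/60 = 7.8393733
  E → positive
Point 5:
  φ: 31.35′ = 0.522500°; total 24.5225000
  N ⇒ keep positive
  Lon: 19.68′ = 0.328000°; total 76.3280000
  E ⇒ keep positive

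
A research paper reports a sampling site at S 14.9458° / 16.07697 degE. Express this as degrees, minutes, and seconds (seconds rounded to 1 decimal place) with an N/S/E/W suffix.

Lat: 0.945800 × 60 = 56.74800′ → 56′, remainder × 60 = 44.880″
λ: 0.076970 × 60 = 4.61820′ → 4′, remainder × 60 = 37.092″

14°56′44.9″ S, 16°04′37.1″ E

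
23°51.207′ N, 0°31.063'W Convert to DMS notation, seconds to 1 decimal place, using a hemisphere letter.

23°51′12.4″ N, 0°31′3.8″ W

Latitude: 51.20700′ → 51′ and 0.20700 × 60 = 12.420″
Longitude: 31.06300′ → 31′ and 0.06300 × 60 = 3.780″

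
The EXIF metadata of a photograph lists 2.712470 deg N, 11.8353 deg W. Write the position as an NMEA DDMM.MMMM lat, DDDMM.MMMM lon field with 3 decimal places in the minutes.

0242.748,N / 01150.118,W

Latitude: fractional part 0.712470 → 42.74820 minutes
Lon: 11° + 0.835300 × 60 = 11° 50.11800′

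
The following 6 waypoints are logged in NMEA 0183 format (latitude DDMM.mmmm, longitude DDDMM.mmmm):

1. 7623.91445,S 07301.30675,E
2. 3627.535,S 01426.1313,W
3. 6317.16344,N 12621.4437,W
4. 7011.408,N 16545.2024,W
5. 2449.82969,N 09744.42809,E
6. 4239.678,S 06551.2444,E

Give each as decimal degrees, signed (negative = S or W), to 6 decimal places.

Point 1:
  φ: split at 2 digits → 76° and 23.91445′; 76 + 23.91445/60 = 76.3985742
  hemisphere S, so the sign is −
  Longitude: split at 3 digits → 073° and 1.30675′; 73 + 1.30675/60 = 73.0217792
  E → positive
Point 2:
  φ: degrees = first 2 digits = 36, minutes = 27.535; 36 + 27.535/60 = 36.4589167
  S ⇒ negate
  Lon: degrees = first 3 digits = 14, minutes = 26.1313; 14 + 26.1313/60 = 14.4355217
  W → negative
Point 3:
  Lat: degrees = first 2 digits = 63, minutes = 17.16344; 63 + 17.16344/60 = 63.2860573
  N → positive
  λ: split at 3 digits → 126° and 21.4437′; 126 + 21.4437/60 = 126.3573950
  W → negative
Point 4:
  φ: degrees = first 2 digits = 70, minutes = 11.408; 70 + 11.408/60 = 70.1901333
  N ⇒ keep positive
  λ: split at 3 digits → 165° and 45.2024′; 165 + 45.2024/60 = 165.7533733
  W → negative
Point 5:
  Latitude: degrees = first 2 digits = 24, minutes = 49.82969; 24 + 49.82969/60 = 24.8304948
  N ⇒ keep positive
  λ: split at 3 digits → 097° and 44.42809′; 97 + 44.42809/60 = 97.7404682
  E → positive
Point 6:
  Lat: split at 2 digits → 42° and 39.678′; 42 + 39.678/60 = 42.6613000
  hemisphere S, so the sign is −
  λ: split at 3 digits → 065° and 51.2444′; 65 + 51.2444/60 = 65.8540733
  E ⇒ keep positive

1. -76.398574, 73.021779
2. -36.458917, -14.435522
3. 63.286057, -126.357395
4. 70.190133, -165.753373
5. 24.830495, 97.740468
6. -42.661300, 65.854073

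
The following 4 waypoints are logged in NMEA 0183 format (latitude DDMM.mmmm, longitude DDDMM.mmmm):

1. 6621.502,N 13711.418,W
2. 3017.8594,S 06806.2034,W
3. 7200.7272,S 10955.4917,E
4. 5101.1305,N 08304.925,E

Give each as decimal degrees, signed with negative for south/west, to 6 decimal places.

1. 66.358367, -137.190300
2. -30.297657, -68.103390
3. -72.012120, 109.924862
4. 51.018842, 83.082083

Point 1:
  φ: split at 2 digits → 66° and 21.502′; 66 + 21.502/60 = 66.3583667
  N → positive
  Lon: degrees = first 3 digits = 137, minutes = 11.418; 137 + 11.418/60 = 137.1903000
  W → negative
Point 2:
  Latitude: split at 2 digits → 30° and 17.8594′; 30 + 17.8594/60 = 30.2976567
  S ⇒ negate
  Lon: degrees = first 3 digits = 68, minutes = 6.2034; 68 + 6.2034/60 = 68.1033900
  hemisphere W, so the sign is −
Point 3:
  Latitude: degrees = first 2 digits = 72, minutes = 0.7272; 72 + 0.7272/60 = 72.0121200
  S → negative
  λ: degrees = first 3 digits = 109, minutes = 55.4917; 109 + 55.4917/60 = 109.9248617
  E → positive
Point 4:
  Latitude: split at 2 digits → 51° and 1.1305′; 51 + 1.1305/60 = 51.0188417
  N ⇒ keep positive
  Lon: split at 3 digits → 083° and 4.925′; 83 + 4.925/60 = 83.0820833
  E → positive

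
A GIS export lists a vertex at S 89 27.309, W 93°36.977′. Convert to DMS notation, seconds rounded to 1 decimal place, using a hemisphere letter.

89°27′18.5″ S, 93°36′58.6″ W

φ: 27.30900′ → 27′ and 0.30900 × 60 = 18.540″
Lon: fractional minutes 0.97700 × 60 = 58.620″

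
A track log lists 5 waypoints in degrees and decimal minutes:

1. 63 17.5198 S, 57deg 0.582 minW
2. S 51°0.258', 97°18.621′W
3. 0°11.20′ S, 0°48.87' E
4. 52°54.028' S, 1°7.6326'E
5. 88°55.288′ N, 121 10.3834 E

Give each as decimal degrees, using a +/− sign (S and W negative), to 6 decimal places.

1. -63.291997, -57.009700
2. -51.004300, -97.310350
3. -0.186667, 0.814500
4. -52.900467, 1.127210
5. 88.921467, 121.173057

Point 1:
  Latitude: 63 + 17.5198/60 = 63.2919967
  S ⇒ negate
  Longitude: 0.582′ = 0.009700°; total 57.0097000
  W → negative
Point 2:
  Lat: 0.258′ = 0.004300°; total 51.0043000
  S → negative
  λ: 18.621′ = 0.310350°; total 97.3103500
  W → negative
Point 3:
  Lat: 11.2′ = 0.186667°; total 0.1866667
  S → negative
  Longitude: 48.87′ = 0.814500°; total 0.8145000
  E → positive
Point 4:
  Latitude: 54.028′ = 0.900467°; total 52.9004667
  hemisphere S, so the sign is −
  λ: 1 + 7.6326/60 = 1.1272100
  E → positive
Point 5:
  φ: 88 + 55.288/60 = 88.9214667
  N → positive
  Lon: 10.3834′ = 0.173057°; total 121.1730567
  E ⇒ keep positive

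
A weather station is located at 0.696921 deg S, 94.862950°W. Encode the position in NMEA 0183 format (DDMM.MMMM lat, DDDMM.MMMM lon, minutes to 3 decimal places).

0041.815,S / 09451.777,W

Latitude: fractional part 0.696921 → 41.81526 minutes
Longitude: minutes = (94.862950 − 94) × 60 = 51.77700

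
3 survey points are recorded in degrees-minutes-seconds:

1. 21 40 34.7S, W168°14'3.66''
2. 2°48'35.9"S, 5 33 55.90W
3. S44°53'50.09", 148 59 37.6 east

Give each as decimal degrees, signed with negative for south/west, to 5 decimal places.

1. -21.67631, -168.23435
2. -2.80997, -5.56553
3. -44.89725, 148.99378

Point 1:
  φ: 21° + 40/60 + 34.7/3600 = 21 + 0.666667 + 0.009639 = 21.676306
  hemisphere S, so the sign is −
  Longitude: 168° + 14/60 + 3.66/3600 = 168 + 0.233333 + 0.001017 = 168.234350
  W ⇒ negate
Point 2:
  φ: 2° + 48/60 + 35.9/3600 = 2 + 0.800000 + 0.009972 = 2.809972
  hemisphere S, so the sign is −
  λ: 5° + 33/60 + 55.9/3600 = 5 + 0.550000 + 0.015528 = 5.565528
  W → negative
Point 3:
  Latitude: 44 + 53/60 + 50.09/3600 = 44.897247
  hemisphere S, so the sign is −
  λ: 148 + 59/60 + 37.6/3600 = 148.993778
  E ⇒ keep positive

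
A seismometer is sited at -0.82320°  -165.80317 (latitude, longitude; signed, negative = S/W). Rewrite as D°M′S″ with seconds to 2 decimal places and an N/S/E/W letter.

0°49′23.52″ S, 165°48′11.41″ W

Latitude is negative → S; |value| = 0.823200
Lat: whole degrees 0; 49.39200′ → 49′ and 23.5200″
Longitude is negative → W; |value| = 165.803170
λ: whole degrees 165; 48.19020′ → 48′ and 11.4120″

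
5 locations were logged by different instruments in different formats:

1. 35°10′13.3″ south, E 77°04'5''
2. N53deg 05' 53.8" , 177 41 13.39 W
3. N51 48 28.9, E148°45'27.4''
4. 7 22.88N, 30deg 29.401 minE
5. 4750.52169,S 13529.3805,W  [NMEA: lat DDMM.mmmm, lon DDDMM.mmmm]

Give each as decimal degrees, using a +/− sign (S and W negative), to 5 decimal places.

Point 1:
  Lat: 35 + 10/60 + 13.3/3600 = 35.170361
  hemisphere S, so the sign is −
  λ: 77 + 4/60 + 5/3600 = 77.068056
  E → positive
Point 2:
  Lat: 53 + 5/60 + 53.8/3600 = 53.098278
  N ⇒ keep positive
  Longitude: 177 + 41/60 + 13.39/3600 = 177.687053
  W → negative
Point 3:
  φ: 51° + 48/60 + 28.9/3600 = 51 + 0.800000 + 0.008028 = 51.808028
  N ⇒ keep positive
  λ: 148° + 45/60 + 27.4/3600 = 148 + 0.750000 + 0.007611 = 148.757611
  E ⇒ keep positive
Point 4:
  φ: 22.88′ = 0.381333°; total 7.381333
  N ⇒ keep positive
  Longitude: 30 + 29.401/60 = 30.490017
  E → positive
Point 5:
  Latitude: split at 2 digits → 47° and 50.52169′; 47 + 50.52169/60 = 47.842028
  S ⇒ negate
  Longitude: split at 3 digits → 135° and 29.3805′; 135 + 29.3805/60 = 135.489675
  W → negative

1. -35.17036, 77.06806
2. 53.09828, -177.68705
3. 51.80803, 148.75761
4. 7.38133, 30.49002
5. -47.84203, -135.48968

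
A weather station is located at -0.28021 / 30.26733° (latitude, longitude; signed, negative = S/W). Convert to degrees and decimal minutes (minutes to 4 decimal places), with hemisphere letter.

Latitude is negative → S; |value| = 0.280210
φ: 0° + 0.280210 × 60 = 0° 16.812600′
Lon: minutes = (30.267330 − 30) × 60 = 16.039800

0° 16.8126′ S, 30° 16.0398′ E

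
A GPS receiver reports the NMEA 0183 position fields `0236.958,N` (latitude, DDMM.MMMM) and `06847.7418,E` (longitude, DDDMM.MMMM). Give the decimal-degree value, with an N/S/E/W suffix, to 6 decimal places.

Latitude: degrees = first 2 digits = 2, minutes = 36.958; 2 + 36.958/60 = 2.6159667
λ: degrees = first 3 digits = 68, minutes = 47.7418; 68 + 47.7418/60 = 68.7956967

2.615967° N, 68.795697° E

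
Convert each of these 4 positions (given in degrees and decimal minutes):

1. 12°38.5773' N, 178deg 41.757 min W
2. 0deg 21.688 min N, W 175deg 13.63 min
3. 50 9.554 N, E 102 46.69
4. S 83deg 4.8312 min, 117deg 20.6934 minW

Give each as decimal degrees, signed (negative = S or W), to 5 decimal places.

1. 12.64296, -178.69595
2. 0.36147, -175.22717
3. 50.15923, 102.77817
4. -83.08052, -117.34489

Point 1:
  Lat: 12 + 38.5773/60 = 12.642955
  N → positive
  λ: 178 + 41.757/60 = 178.695950
  W → negative
Point 2:
  φ: 0 + 21.688/60 = 0.361467
  N ⇒ keep positive
  Longitude: 13.63′ = 0.227167°; total 175.227167
  W ⇒ negate
Point 3:
  φ: 50 + 9.554/60 = 50.159233
  N → positive
  λ: 102 + 46.69/60 = 102.778167
  E → positive
Point 4:
  Latitude: 4.8312′ = 0.080520°; total 83.080520
  hemisphere S, so the sign is −
  Longitude: 117 + 20.6934/60 = 117.344890
  W ⇒ negate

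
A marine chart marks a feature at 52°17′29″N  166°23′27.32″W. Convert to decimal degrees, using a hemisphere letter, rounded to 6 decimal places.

52.291389° N, 166.390922° W

Lat: 17′ + 29″ = 17.48333′; 52 + 17.48333/60 = 52.2913889
Longitude: 23′ + 27.32″ = 23.45533′; 166 + 23.45533/60 = 166.3909222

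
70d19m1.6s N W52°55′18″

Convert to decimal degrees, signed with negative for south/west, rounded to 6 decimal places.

70.317111, -52.921667

Latitude: 19′ + 1.6″ = 19.02667′; 70 + 19.02667/60 = 70.3171111
N ⇒ keep positive
Lon: 55′ + 18″ = 55.30000′; 52 + 55.30000/60 = 52.9216667
W ⇒ negate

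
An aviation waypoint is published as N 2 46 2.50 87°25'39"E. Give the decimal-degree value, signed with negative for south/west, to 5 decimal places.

2.76736, 87.42750

Latitude: 2° + 46/60 + 2.5/3600 = 2 + 0.766667 + 0.000694 = 2.767361
N → positive
Lon: 25′ + 39″ = 25.65000′; 87 + 25.65000/60 = 87.427500
E → positive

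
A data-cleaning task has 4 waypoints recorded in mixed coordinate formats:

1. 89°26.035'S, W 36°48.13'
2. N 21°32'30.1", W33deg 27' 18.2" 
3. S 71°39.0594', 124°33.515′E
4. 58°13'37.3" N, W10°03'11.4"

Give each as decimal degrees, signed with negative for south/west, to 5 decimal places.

1. -89.43392, -36.80217
2. 21.54169, -33.45506
3. -71.65099, 124.55858
4. 58.22703, -10.05317

Point 1:
  Lat: 89 + 26.035/60 = 89.433917
  hemisphere S, so the sign is −
  λ: 36 + 48.13/60 = 36.802167
  hemisphere W, so the sign is −
Point 2:
  Lat: 32′ + 30.1″ = 32.50167′; 21 + 32.50167/60 = 21.541694
  N → positive
  Lon: 27′ + 18.2″ = 27.30333′; 33 + 27.30333/60 = 33.455056
  W → negative
Point 3:
  φ: 71 + 39.0594/60 = 71.650990
  S ⇒ negate
  Longitude: 124 + 33.515/60 = 124.558583
  E → positive
Point 4:
  φ: 58 + 13/60 + 37.3/3600 = 58.227028
  N → positive
  λ: 3′ + 11.4″ = 3.19000′; 10 + 3.19000/60 = 10.053167
  W ⇒ negate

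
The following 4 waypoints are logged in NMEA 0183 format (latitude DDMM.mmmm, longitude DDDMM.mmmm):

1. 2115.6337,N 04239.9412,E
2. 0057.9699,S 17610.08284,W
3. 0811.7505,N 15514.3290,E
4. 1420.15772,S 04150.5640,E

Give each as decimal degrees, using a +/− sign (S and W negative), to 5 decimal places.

1. 21.26056, 42.66569
2. -0.96617, -176.16805
3. 8.19584, 155.23882
4. -14.33596, 41.84273

Point 1:
  Lat: degrees = first 2 digits = 21, minutes = 15.6337; 21 + 15.6337/60 = 21.260562
  N ⇒ keep positive
  Longitude: degrees = first 3 digits = 42, minutes = 39.9412; 42 + 39.9412/60 = 42.665687
  E ⇒ keep positive
Point 2:
  φ: split at 2 digits → 00° and 57.9699′; 0 + 57.9699/60 = 0.966165
  S ⇒ negate
  Longitude: degrees = first 3 digits = 176, minutes = 10.08284; 176 + 10.08284/60 = 176.168047
  hemisphere W, so the sign is −
Point 3:
  Latitude: degrees = first 2 digits = 8, minutes = 11.7505; 8 + 11.7505/60 = 8.195842
  N → positive
  λ: degrees = first 3 digits = 155, minutes = 14.329; 155 + 14.329/60 = 155.238817
  E → positive
Point 4:
  Lat: split at 2 digits → 14° and 20.15772′; 14 + 20.15772/60 = 14.335962
  hemisphere S, so the sign is −
  Lon: degrees = first 3 digits = 41, minutes = 50.564; 41 + 50.564/60 = 41.842733
  E ⇒ keep positive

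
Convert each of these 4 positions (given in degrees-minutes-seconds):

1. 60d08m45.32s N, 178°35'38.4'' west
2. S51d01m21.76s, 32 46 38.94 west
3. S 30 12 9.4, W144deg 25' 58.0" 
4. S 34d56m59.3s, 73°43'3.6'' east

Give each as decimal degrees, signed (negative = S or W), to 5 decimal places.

1. 60.14592, -178.59400
2. -51.02271, -32.77748
3. -30.20261, -144.43278
4. -34.94981, 73.71767

Point 1:
  Lat: 8′ + 45.32″ = 8.75533′; 60 + 8.75533/60 = 60.145922
  N ⇒ keep positive
  Lon: 178° + 35/60 + 38.4/3600 = 178 + 0.583333 + 0.010667 = 178.594000
  hemisphere W, so the sign is −
Point 2:
  Latitude: 51 + 1/60 + 21.76/3600 = 51.022711
  hemisphere S, so the sign is −
  λ: 32° + 46/60 + 38.94/3600 = 32 + 0.766667 + 0.010817 = 32.777483
  hemisphere W, so the sign is −
Point 3:
  φ: 30 + 12/60 + 9.4/3600 = 30.202611
  S → negative
  Longitude: 144° + 25/60 + 58/3600 = 144 + 0.416667 + 0.016111 = 144.432778
  hemisphere W, so the sign is −
Point 4:
  Lat: 34 + 56/60 + 59.3/3600 = 34.949806
  hemisphere S, so the sign is −
  Longitude: 43′ + 3.6″ = 43.06000′; 73 + 43.06000/60 = 73.717667
  E → positive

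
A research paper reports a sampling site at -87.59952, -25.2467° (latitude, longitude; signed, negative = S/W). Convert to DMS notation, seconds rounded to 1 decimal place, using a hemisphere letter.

87°35′58.3″ S, 25°14′48.1″ W

Latitude is negative → S; |value| = 87.599520
φ: 0.599520 × 60 = 35.97120′ → 35′, remainder × 60 = 58.272″
Longitude is negative → W; |value| = 25.246700
Lon: whole degrees 25; 14.80200′ → 14′ and 48.120″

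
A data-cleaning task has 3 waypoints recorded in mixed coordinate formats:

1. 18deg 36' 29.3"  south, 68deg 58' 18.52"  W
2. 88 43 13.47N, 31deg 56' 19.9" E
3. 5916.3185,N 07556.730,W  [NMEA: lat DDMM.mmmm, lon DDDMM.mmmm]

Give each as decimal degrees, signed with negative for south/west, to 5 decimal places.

1. -18.60814, -68.97181
2. 88.72041, 31.93886
3. 59.27198, -75.94550

Point 1:
  φ: 36′ + 29.3″ = 36.48833′; 18 + 36.48833/60 = 18.608139
  hemisphere S, so the sign is −
  λ: 68 + 58/60 + 18.52/3600 = 68.971811
  W ⇒ negate
Point 2:
  φ: 43′ + 13.47″ = 43.22450′; 88 + 43.22450/60 = 88.720408
  N ⇒ keep positive
  λ: 31° + 56/60 + 19.9/3600 = 31 + 0.933333 + 0.005528 = 31.938861
  E → positive
Point 3:
  Latitude: split at 2 digits → 59° and 16.3185′; 59 + 16.3185/60 = 59.271975
  N → positive
  Lon: split at 3 digits → 075° and 56.73′; 75 + 56.73/60 = 75.945500
  W → negative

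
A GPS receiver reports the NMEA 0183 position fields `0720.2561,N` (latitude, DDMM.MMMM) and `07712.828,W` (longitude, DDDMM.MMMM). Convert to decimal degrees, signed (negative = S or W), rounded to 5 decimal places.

7.33760, -77.21380

Lat: split at 2 digits → 07° and 20.2561′; 7 + 20.2561/60 = 7.337602
N ⇒ keep positive
λ: split at 3 digits → 077° and 12.828′; 77 + 12.828/60 = 77.213800
hemisphere W, so the sign is −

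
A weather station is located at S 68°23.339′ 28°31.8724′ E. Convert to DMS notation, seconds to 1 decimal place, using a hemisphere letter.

Latitude: fractional minutes 0.33900 × 60 = 20.340″
Lon: 31.87240′ → 31′ and 0.87240 × 60 = 52.344″

68°23′20.3″ S, 28°31′52.3″ E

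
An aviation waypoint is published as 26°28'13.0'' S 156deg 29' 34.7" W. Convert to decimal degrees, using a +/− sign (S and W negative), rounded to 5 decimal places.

φ: 26° + 28/60 + 13/3600 = 26 + 0.466667 + 0.003611 = 26.470278
S ⇒ negate
λ: 156° + 29/60 + 34.7/3600 = 156 + 0.483333 + 0.009639 = 156.492972
W ⇒ negate

-26.47028, -156.49297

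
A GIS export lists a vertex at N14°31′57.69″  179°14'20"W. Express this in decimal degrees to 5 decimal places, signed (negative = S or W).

Latitude: 31′ + 57.69″ = 31.96150′; 14 + 31.96150/60 = 14.532692
N → positive
Lon: 179 + 14/60 + 20/3600 = 179.238889
W → negative

14.53269, -179.23889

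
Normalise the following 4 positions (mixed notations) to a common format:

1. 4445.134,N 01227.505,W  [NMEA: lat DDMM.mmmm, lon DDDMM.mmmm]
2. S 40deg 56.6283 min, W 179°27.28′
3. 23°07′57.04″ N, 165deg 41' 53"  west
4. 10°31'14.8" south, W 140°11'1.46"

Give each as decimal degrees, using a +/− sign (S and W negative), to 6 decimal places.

1. 44.752233, -12.458417
2. -40.943805, -179.454667
3. 23.132511, -165.698056
4. -10.520778, -140.183739

Point 1:
  φ: split at 2 digits → 44° and 45.134′; 44 + 45.134/60 = 44.7522333
  N ⇒ keep positive
  Longitude: split at 3 digits → 012° and 27.505′; 12 + 27.505/60 = 12.4584167
  W → negative
Point 2:
  Lat: 56.6283′ = 0.943805°; total 40.9438050
  S → negative
  λ: 179 + 27.28/60 = 179.4546667
  W → negative
Point 3:
  Latitude: 23° + 7/60 + 57.04/3600 = 23 + 0.116667 + 0.015844 = 23.1325111
  N → positive
  Lon: 165 + 41/60 + 53/3600 = 165.6980556
  W → negative
Point 4:
  φ: 31′ + 14.8″ = 31.24667′; 10 + 31.24667/60 = 10.5207778
  hemisphere S, so the sign is −
  λ: 140 + 11/60 + 1.46/3600 = 140.1837389
  W ⇒ negate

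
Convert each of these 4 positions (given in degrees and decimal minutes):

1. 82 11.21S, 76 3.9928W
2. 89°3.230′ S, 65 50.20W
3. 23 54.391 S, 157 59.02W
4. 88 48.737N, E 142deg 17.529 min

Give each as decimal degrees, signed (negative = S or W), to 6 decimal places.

Point 1:
  φ: 82 + 11.21/60 = 82.1868333
  S ⇒ negate
  Lon: 3.9928′ = 0.066547°; total 76.0665467
  W → negative
Point 2:
  Lat: 89 + 3.23/60 = 89.0538333
  S → negative
  Lon: 65 + 50.2/60 = 65.8366667
  hemisphere W, so the sign is −
Point 3:
  φ: 23 + 54.391/60 = 23.9065167
  S ⇒ negate
  Lon: 157 + 59.02/60 = 157.9836667
  W → negative
Point 4:
  Lat: 88 + 48.737/60 = 88.8122833
  N ⇒ keep positive
  λ: 17.529′ = 0.292150°; total 142.2921500
  E ⇒ keep positive

1. -82.186833, -76.066547
2. -89.053833, -65.836667
3. -23.906517, -157.983667
4. 88.812283, 142.292150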